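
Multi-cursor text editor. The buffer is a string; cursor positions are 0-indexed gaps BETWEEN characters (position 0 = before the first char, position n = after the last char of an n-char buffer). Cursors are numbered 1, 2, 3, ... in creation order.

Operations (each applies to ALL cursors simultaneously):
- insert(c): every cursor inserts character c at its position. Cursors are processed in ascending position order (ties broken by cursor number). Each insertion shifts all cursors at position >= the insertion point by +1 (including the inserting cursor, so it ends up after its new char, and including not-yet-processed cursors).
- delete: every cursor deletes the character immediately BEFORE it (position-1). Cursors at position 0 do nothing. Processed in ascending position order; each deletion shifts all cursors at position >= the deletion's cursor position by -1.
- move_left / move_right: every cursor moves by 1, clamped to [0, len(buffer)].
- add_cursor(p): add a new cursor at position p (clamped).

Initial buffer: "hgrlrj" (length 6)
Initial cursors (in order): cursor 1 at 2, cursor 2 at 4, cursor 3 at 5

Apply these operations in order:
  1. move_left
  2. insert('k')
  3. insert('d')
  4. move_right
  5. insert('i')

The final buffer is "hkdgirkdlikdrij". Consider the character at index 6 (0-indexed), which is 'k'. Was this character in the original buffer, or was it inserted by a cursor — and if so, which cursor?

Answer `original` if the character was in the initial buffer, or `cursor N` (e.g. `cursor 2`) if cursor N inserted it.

After op 1 (move_left): buffer="hgrlrj" (len 6), cursors c1@1 c2@3 c3@4, authorship ......
After op 2 (insert('k')): buffer="hkgrklkrj" (len 9), cursors c1@2 c2@5 c3@7, authorship .1..2.3..
After op 3 (insert('d')): buffer="hkdgrkdlkdrj" (len 12), cursors c1@3 c2@7 c3@10, authorship .11..22.33..
After op 4 (move_right): buffer="hkdgrkdlkdrj" (len 12), cursors c1@4 c2@8 c3@11, authorship .11..22.33..
After op 5 (insert('i')): buffer="hkdgirkdlikdrij" (len 15), cursors c1@5 c2@10 c3@14, authorship .11.1.22.233.3.
Authorship (.=original, N=cursor N): . 1 1 . 1 . 2 2 . 2 3 3 . 3 .
Index 6: author = 2

Answer: cursor 2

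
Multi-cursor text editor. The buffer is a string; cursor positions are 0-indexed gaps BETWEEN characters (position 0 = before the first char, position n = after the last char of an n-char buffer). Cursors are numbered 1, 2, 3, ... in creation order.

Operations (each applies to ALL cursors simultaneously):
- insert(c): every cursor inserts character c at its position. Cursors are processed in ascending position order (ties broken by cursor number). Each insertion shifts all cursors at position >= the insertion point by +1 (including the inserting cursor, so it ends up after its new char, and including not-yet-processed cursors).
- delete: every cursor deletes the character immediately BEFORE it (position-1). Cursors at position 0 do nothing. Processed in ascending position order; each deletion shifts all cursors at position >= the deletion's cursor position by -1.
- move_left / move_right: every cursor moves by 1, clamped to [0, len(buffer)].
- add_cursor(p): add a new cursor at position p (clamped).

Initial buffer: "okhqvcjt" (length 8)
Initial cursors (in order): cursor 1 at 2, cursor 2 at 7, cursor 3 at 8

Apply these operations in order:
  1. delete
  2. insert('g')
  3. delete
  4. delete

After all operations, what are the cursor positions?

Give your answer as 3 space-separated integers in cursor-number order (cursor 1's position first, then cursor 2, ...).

After op 1 (delete): buffer="ohqvc" (len 5), cursors c1@1 c2@5 c3@5, authorship .....
After op 2 (insert('g')): buffer="oghqvcgg" (len 8), cursors c1@2 c2@8 c3@8, authorship .1....23
After op 3 (delete): buffer="ohqvc" (len 5), cursors c1@1 c2@5 c3@5, authorship .....
After op 4 (delete): buffer="hq" (len 2), cursors c1@0 c2@2 c3@2, authorship ..

Answer: 0 2 2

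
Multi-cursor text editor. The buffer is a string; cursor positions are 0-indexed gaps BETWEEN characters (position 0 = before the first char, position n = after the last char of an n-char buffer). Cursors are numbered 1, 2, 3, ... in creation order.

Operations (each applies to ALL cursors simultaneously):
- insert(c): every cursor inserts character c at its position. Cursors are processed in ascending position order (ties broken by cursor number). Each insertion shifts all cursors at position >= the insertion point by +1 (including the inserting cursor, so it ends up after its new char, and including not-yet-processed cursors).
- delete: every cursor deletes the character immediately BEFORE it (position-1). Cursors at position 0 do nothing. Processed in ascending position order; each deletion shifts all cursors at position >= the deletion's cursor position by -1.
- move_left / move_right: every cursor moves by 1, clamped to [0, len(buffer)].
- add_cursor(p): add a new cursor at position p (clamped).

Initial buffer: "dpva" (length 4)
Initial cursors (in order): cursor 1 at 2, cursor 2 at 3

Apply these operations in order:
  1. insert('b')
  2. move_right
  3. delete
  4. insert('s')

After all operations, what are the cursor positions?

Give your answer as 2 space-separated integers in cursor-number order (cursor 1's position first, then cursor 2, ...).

After op 1 (insert('b')): buffer="dpbvba" (len 6), cursors c1@3 c2@5, authorship ..1.2.
After op 2 (move_right): buffer="dpbvba" (len 6), cursors c1@4 c2@6, authorship ..1.2.
After op 3 (delete): buffer="dpbb" (len 4), cursors c1@3 c2@4, authorship ..12
After op 4 (insert('s')): buffer="dpbsbs" (len 6), cursors c1@4 c2@6, authorship ..1122

Answer: 4 6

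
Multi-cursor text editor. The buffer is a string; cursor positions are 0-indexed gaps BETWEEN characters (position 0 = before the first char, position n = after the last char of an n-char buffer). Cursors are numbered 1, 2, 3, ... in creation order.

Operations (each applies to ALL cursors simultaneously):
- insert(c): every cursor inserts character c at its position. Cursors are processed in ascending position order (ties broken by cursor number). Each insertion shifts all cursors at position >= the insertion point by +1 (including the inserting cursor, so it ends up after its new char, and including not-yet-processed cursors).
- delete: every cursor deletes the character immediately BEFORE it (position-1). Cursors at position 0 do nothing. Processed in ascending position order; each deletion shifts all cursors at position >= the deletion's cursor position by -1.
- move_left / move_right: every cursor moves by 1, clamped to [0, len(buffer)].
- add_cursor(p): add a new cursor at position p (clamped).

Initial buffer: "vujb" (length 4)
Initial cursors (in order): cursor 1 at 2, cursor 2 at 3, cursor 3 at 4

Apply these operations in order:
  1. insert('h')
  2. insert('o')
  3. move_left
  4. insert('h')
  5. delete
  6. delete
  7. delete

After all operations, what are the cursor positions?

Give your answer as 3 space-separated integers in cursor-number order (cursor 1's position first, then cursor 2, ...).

After op 1 (insert('h')): buffer="vuhjhbh" (len 7), cursors c1@3 c2@5 c3@7, authorship ..1.2.3
After op 2 (insert('o')): buffer="vuhojhobho" (len 10), cursors c1@4 c2@7 c3@10, authorship ..11.22.33
After op 3 (move_left): buffer="vuhojhobho" (len 10), cursors c1@3 c2@6 c3@9, authorship ..11.22.33
After op 4 (insert('h')): buffer="vuhhojhhobhho" (len 13), cursors c1@4 c2@8 c3@12, authorship ..111.222.333
After op 5 (delete): buffer="vuhojhobho" (len 10), cursors c1@3 c2@6 c3@9, authorship ..11.22.33
After op 6 (delete): buffer="vuojobo" (len 7), cursors c1@2 c2@4 c3@6, authorship ..1.2.3
After op 7 (delete): buffer="vooo" (len 4), cursors c1@1 c2@2 c3@3, authorship .123

Answer: 1 2 3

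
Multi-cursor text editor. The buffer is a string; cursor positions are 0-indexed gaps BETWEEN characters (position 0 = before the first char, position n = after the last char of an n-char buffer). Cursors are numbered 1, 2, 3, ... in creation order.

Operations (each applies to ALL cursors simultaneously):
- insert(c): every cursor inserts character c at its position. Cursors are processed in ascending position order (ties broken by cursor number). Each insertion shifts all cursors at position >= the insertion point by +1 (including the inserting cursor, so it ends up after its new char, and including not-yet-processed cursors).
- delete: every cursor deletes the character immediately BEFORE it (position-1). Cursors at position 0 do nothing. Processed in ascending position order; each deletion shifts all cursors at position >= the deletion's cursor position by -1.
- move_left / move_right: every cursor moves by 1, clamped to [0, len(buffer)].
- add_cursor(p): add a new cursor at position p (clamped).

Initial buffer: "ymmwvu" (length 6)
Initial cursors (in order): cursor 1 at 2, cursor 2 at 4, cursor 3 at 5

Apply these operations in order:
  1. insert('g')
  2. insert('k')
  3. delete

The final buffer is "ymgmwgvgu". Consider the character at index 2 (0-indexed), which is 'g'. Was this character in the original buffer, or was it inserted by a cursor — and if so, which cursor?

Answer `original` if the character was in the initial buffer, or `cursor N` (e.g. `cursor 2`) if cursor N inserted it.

After op 1 (insert('g')): buffer="ymgmwgvgu" (len 9), cursors c1@3 c2@6 c3@8, authorship ..1..2.3.
After op 2 (insert('k')): buffer="ymgkmwgkvgku" (len 12), cursors c1@4 c2@8 c3@11, authorship ..11..22.33.
After op 3 (delete): buffer="ymgmwgvgu" (len 9), cursors c1@3 c2@6 c3@8, authorship ..1..2.3.
Authorship (.=original, N=cursor N): . . 1 . . 2 . 3 .
Index 2: author = 1

Answer: cursor 1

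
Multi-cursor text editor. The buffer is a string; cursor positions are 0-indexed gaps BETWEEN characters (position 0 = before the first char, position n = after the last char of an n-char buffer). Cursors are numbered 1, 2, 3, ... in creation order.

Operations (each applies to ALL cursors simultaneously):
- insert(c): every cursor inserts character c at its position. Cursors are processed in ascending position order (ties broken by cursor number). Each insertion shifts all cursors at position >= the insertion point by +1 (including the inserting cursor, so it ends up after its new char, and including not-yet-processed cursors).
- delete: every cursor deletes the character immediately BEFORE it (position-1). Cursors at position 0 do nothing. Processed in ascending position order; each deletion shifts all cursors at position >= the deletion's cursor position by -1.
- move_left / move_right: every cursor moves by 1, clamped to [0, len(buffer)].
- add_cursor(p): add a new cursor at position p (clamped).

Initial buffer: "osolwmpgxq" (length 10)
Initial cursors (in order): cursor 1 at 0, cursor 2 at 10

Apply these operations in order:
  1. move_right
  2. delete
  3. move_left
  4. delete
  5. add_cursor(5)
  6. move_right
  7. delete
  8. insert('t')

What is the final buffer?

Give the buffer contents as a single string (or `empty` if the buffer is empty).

Answer: tolwmtt

Derivation:
After op 1 (move_right): buffer="osolwmpgxq" (len 10), cursors c1@1 c2@10, authorship ..........
After op 2 (delete): buffer="solwmpgx" (len 8), cursors c1@0 c2@8, authorship ........
After op 3 (move_left): buffer="solwmpgx" (len 8), cursors c1@0 c2@7, authorship ........
After op 4 (delete): buffer="solwmpx" (len 7), cursors c1@0 c2@6, authorship .......
After op 5 (add_cursor(5)): buffer="solwmpx" (len 7), cursors c1@0 c3@5 c2@6, authorship .......
After op 6 (move_right): buffer="solwmpx" (len 7), cursors c1@1 c3@6 c2@7, authorship .......
After op 7 (delete): buffer="olwm" (len 4), cursors c1@0 c2@4 c3@4, authorship ....
After op 8 (insert('t')): buffer="tolwmtt" (len 7), cursors c1@1 c2@7 c3@7, authorship 1....23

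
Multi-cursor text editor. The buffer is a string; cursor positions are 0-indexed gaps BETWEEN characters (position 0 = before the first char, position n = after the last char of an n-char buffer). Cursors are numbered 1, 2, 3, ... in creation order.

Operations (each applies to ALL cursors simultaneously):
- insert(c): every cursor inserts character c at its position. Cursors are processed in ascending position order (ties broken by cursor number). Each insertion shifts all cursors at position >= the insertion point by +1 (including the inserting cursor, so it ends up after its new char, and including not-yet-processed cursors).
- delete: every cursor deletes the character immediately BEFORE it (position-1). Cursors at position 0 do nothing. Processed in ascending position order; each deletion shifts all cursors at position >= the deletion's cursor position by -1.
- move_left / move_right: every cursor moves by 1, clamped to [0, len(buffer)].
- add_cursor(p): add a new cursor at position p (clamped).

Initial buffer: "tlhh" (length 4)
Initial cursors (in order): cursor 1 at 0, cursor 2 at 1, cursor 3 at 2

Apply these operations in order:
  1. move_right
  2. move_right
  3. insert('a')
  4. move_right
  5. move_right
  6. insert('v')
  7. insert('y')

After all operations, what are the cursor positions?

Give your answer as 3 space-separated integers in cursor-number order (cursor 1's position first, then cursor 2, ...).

After op 1 (move_right): buffer="tlhh" (len 4), cursors c1@1 c2@2 c3@3, authorship ....
After op 2 (move_right): buffer="tlhh" (len 4), cursors c1@2 c2@3 c3@4, authorship ....
After op 3 (insert('a')): buffer="tlahaha" (len 7), cursors c1@3 c2@5 c3@7, authorship ..1.2.3
After op 4 (move_right): buffer="tlahaha" (len 7), cursors c1@4 c2@6 c3@7, authorship ..1.2.3
After op 5 (move_right): buffer="tlahaha" (len 7), cursors c1@5 c2@7 c3@7, authorship ..1.2.3
After op 6 (insert('v')): buffer="tlahavhavv" (len 10), cursors c1@6 c2@10 c3@10, authorship ..1.21.323
After op 7 (insert('y')): buffer="tlahavyhavvyy" (len 13), cursors c1@7 c2@13 c3@13, authorship ..1.211.32323

Answer: 7 13 13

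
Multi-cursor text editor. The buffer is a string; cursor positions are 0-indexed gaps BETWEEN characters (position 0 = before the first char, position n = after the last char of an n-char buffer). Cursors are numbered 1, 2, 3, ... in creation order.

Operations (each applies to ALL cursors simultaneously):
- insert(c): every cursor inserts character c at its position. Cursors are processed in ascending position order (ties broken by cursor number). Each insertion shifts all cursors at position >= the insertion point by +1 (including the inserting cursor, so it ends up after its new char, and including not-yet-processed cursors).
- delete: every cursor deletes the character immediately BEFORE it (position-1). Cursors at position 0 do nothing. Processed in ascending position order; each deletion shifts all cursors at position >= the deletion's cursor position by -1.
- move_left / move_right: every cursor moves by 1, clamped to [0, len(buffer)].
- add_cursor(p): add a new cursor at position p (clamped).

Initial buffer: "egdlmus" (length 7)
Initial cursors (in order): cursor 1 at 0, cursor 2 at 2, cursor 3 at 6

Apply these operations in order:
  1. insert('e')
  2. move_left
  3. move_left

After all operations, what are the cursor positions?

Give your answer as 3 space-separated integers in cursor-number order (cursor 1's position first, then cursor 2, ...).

After op 1 (insert('e')): buffer="eegedlmues" (len 10), cursors c1@1 c2@4 c3@9, authorship 1..2....3.
After op 2 (move_left): buffer="eegedlmues" (len 10), cursors c1@0 c2@3 c3@8, authorship 1..2....3.
After op 3 (move_left): buffer="eegedlmues" (len 10), cursors c1@0 c2@2 c3@7, authorship 1..2....3.

Answer: 0 2 7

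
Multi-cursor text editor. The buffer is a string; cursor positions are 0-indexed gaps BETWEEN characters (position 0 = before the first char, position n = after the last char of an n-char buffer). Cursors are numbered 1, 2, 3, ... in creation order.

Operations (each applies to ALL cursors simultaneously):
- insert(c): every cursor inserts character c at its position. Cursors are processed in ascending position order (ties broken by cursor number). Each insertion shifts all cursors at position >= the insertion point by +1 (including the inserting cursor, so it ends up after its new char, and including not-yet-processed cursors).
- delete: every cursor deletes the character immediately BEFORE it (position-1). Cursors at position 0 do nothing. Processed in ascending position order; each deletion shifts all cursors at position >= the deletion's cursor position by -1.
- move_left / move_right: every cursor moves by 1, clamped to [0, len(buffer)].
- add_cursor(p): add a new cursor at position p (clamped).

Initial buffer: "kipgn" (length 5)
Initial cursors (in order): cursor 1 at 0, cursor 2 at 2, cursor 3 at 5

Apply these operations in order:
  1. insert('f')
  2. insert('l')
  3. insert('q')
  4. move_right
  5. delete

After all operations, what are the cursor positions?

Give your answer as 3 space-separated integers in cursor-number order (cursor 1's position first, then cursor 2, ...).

Answer: 3 7 11

Derivation:
After op 1 (insert('f')): buffer="fkifpgnf" (len 8), cursors c1@1 c2@4 c3@8, authorship 1..2...3
After op 2 (insert('l')): buffer="flkiflpgnfl" (len 11), cursors c1@2 c2@6 c3@11, authorship 11..22...33
After op 3 (insert('q')): buffer="flqkiflqpgnflq" (len 14), cursors c1@3 c2@8 c3@14, authorship 111..222...333
After op 4 (move_right): buffer="flqkiflqpgnflq" (len 14), cursors c1@4 c2@9 c3@14, authorship 111..222...333
After op 5 (delete): buffer="flqiflqgnfl" (len 11), cursors c1@3 c2@7 c3@11, authorship 111.222..33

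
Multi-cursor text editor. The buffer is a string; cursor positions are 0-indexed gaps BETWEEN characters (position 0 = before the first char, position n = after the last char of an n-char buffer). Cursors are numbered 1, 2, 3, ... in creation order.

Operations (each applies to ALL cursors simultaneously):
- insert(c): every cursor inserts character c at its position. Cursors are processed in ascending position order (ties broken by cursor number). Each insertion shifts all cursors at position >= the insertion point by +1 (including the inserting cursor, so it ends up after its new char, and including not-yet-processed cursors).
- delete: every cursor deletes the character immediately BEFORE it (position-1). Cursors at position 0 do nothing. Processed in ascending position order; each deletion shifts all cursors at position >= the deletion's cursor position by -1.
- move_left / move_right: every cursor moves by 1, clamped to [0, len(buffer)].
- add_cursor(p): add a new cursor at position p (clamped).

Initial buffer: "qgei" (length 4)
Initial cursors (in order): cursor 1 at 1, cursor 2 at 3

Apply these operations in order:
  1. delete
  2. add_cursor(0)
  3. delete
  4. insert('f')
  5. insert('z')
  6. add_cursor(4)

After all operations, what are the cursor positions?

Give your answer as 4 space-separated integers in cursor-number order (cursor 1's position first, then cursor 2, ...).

After op 1 (delete): buffer="gi" (len 2), cursors c1@0 c2@1, authorship ..
After op 2 (add_cursor(0)): buffer="gi" (len 2), cursors c1@0 c3@0 c2@1, authorship ..
After op 3 (delete): buffer="i" (len 1), cursors c1@0 c2@0 c3@0, authorship .
After op 4 (insert('f')): buffer="fffi" (len 4), cursors c1@3 c2@3 c3@3, authorship 123.
After op 5 (insert('z')): buffer="fffzzzi" (len 7), cursors c1@6 c2@6 c3@6, authorship 123123.
After op 6 (add_cursor(4)): buffer="fffzzzi" (len 7), cursors c4@4 c1@6 c2@6 c3@6, authorship 123123.

Answer: 6 6 6 4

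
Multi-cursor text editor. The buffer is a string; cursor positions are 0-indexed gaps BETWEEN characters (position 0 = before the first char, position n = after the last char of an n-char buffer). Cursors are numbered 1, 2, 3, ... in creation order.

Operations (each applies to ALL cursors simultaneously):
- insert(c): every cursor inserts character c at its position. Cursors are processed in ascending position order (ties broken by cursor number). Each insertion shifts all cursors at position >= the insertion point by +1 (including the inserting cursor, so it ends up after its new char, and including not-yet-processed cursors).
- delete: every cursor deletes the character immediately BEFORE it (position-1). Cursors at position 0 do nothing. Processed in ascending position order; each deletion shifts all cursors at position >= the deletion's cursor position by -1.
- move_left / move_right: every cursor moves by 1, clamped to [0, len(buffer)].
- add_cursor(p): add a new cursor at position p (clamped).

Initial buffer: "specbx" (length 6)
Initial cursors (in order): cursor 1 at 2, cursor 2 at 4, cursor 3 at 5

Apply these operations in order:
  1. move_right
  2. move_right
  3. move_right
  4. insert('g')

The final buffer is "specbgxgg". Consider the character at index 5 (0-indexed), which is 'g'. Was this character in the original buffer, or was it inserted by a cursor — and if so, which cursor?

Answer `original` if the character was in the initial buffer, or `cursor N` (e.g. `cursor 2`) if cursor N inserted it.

Answer: cursor 1

Derivation:
After op 1 (move_right): buffer="specbx" (len 6), cursors c1@3 c2@5 c3@6, authorship ......
After op 2 (move_right): buffer="specbx" (len 6), cursors c1@4 c2@6 c3@6, authorship ......
After op 3 (move_right): buffer="specbx" (len 6), cursors c1@5 c2@6 c3@6, authorship ......
After op 4 (insert('g')): buffer="specbgxgg" (len 9), cursors c1@6 c2@9 c3@9, authorship .....1.23
Authorship (.=original, N=cursor N): . . . . . 1 . 2 3
Index 5: author = 1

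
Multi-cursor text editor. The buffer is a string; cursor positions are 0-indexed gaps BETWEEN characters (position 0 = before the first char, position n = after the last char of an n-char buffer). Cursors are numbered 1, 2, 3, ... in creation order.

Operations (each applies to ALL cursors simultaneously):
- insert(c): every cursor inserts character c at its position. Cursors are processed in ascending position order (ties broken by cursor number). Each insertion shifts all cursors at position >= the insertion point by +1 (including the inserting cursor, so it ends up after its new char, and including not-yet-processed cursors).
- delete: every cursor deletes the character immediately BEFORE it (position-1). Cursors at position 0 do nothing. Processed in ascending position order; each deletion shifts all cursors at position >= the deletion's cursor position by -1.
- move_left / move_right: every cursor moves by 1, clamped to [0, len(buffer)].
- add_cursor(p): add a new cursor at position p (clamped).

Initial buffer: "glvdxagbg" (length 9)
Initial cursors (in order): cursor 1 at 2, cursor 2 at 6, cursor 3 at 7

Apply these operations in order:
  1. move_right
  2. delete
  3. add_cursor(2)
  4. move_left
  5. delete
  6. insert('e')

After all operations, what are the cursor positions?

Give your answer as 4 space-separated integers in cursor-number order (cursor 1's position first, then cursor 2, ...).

After op 1 (move_right): buffer="glvdxagbg" (len 9), cursors c1@3 c2@7 c3@8, authorship .........
After op 2 (delete): buffer="gldxag" (len 6), cursors c1@2 c2@5 c3@5, authorship ......
After op 3 (add_cursor(2)): buffer="gldxag" (len 6), cursors c1@2 c4@2 c2@5 c3@5, authorship ......
After op 4 (move_left): buffer="gldxag" (len 6), cursors c1@1 c4@1 c2@4 c3@4, authorship ......
After op 5 (delete): buffer="lag" (len 3), cursors c1@0 c4@0 c2@1 c3@1, authorship ...
After op 6 (insert('e')): buffer="eeleeag" (len 7), cursors c1@2 c4@2 c2@5 c3@5, authorship 14.23..

Answer: 2 5 5 2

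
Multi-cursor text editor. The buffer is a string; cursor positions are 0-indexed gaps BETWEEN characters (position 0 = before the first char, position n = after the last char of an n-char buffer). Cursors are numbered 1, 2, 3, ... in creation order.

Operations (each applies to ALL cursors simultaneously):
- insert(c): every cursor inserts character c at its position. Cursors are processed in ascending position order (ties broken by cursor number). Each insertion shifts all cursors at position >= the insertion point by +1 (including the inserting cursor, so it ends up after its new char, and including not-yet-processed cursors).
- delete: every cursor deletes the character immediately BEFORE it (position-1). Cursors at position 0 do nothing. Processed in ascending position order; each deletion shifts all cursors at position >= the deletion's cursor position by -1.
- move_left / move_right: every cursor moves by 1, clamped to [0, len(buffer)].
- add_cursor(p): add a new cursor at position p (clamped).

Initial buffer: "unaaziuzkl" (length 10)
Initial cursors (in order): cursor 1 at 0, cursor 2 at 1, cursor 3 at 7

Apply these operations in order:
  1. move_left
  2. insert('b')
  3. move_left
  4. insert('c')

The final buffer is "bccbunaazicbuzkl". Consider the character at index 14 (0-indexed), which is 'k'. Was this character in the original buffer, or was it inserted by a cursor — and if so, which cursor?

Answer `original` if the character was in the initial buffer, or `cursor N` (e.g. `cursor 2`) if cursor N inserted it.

After op 1 (move_left): buffer="unaaziuzkl" (len 10), cursors c1@0 c2@0 c3@6, authorship ..........
After op 2 (insert('b')): buffer="bbunaazibuzkl" (len 13), cursors c1@2 c2@2 c3@9, authorship 12......3....
After op 3 (move_left): buffer="bbunaazibuzkl" (len 13), cursors c1@1 c2@1 c3@8, authorship 12......3....
After op 4 (insert('c')): buffer="bccbunaazicbuzkl" (len 16), cursors c1@3 c2@3 c3@11, authorship 1122......33....
Authorship (.=original, N=cursor N): 1 1 2 2 . . . . . . 3 3 . . . .
Index 14: author = original

Answer: original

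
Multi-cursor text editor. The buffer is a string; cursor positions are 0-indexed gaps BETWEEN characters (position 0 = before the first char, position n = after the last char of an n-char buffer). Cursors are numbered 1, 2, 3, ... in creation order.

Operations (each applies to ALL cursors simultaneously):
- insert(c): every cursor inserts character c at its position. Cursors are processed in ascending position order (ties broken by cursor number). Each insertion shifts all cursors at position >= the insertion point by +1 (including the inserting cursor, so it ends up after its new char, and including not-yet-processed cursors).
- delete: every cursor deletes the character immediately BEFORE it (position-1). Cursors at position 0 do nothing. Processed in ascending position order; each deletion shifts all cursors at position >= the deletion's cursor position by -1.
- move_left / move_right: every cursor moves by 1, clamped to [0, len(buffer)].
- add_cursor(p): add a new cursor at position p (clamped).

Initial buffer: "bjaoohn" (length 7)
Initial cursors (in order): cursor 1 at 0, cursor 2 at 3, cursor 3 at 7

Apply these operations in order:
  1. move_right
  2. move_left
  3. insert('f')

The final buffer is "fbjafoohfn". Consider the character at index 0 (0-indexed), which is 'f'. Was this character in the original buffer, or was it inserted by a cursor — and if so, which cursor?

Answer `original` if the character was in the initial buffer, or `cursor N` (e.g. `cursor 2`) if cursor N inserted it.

After op 1 (move_right): buffer="bjaoohn" (len 7), cursors c1@1 c2@4 c3@7, authorship .......
After op 2 (move_left): buffer="bjaoohn" (len 7), cursors c1@0 c2@3 c3@6, authorship .......
After op 3 (insert('f')): buffer="fbjafoohfn" (len 10), cursors c1@1 c2@5 c3@9, authorship 1...2...3.
Authorship (.=original, N=cursor N): 1 . . . 2 . . . 3 .
Index 0: author = 1

Answer: cursor 1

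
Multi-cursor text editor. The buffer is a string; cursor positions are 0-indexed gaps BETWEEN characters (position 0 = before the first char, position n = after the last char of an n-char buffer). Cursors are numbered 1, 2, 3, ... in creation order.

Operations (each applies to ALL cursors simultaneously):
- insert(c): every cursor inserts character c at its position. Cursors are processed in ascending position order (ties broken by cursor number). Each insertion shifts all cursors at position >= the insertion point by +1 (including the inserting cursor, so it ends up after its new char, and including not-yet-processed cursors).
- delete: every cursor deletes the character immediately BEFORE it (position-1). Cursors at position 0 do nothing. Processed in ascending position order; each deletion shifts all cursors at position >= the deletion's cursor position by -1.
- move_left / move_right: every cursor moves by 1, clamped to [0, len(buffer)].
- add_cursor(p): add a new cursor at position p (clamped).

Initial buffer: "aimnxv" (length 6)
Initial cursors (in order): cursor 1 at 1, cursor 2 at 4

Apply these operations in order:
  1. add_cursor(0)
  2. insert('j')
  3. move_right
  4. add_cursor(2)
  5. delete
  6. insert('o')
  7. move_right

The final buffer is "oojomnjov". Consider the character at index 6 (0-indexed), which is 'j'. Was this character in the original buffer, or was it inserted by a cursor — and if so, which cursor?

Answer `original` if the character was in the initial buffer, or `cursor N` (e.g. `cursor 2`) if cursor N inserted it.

After op 1 (add_cursor(0)): buffer="aimnxv" (len 6), cursors c3@0 c1@1 c2@4, authorship ......
After op 2 (insert('j')): buffer="jajimnjxv" (len 9), cursors c3@1 c1@3 c2@7, authorship 3.1...2..
After op 3 (move_right): buffer="jajimnjxv" (len 9), cursors c3@2 c1@4 c2@8, authorship 3.1...2..
After op 4 (add_cursor(2)): buffer="jajimnjxv" (len 9), cursors c3@2 c4@2 c1@4 c2@8, authorship 3.1...2..
After op 5 (delete): buffer="jmnjv" (len 5), cursors c3@0 c4@0 c1@1 c2@4, authorship 1..2.
After op 6 (insert('o')): buffer="oojomnjov" (len 9), cursors c3@2 c4@2 c1@4 c2@8, authorship 3411..22.
After op 7 (move_right): buffer="oojomnjov" (len 9), cursors c3@3 c4@3 c1@5 c2@9, authorship 3411..22.
Authorship (.=original, N=cursor N): 3 4 1 1 . . 2 2 .
Index 6: author = 2

Answer: cursor 2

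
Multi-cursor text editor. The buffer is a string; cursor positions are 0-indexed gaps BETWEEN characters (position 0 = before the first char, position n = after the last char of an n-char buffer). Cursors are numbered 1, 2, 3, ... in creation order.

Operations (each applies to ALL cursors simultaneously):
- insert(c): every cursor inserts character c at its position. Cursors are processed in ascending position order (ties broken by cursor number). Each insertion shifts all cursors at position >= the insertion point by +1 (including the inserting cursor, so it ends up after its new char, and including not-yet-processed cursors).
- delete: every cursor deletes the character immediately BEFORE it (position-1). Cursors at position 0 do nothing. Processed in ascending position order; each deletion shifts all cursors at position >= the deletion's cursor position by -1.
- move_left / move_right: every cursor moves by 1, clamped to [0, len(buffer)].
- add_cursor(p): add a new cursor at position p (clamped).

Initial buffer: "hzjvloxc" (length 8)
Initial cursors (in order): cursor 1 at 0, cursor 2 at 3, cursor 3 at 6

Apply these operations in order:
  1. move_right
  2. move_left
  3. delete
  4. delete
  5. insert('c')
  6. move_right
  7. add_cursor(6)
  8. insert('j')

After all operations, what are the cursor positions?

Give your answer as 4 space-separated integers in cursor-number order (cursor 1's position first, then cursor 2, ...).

After op 1 (move_right): buffer="hzjvloxc" (len 8), cursors c1@1 c2@4 c3@7, authorship ........
After op 2 (move_left): buffer="hzjvloxc" (len 8), cursors c1@0 c2@3 c3@6, authorship ........
After op 3 (delete): buffer="hzvlxc" (len 6), cursors c1@0 c2@2 c3@4, authorship ......
After op 4 (delete): buffer="hvxc" (len 4), cursors c1@0 c2@1 c3@2, authorship ....
After op 5 (insert('c')): buffer="chcvcxc" (len 7), cursors c1@1 c2@3 c3@5, authorship 1.2.3..
After op 6 (move_right): buffer="chcvcxc" (len 7), cursors c1@2 c2@4 c3@6, authorship 1.2.3..
After op 7 (add_cursor(6)): buffer="chcvcxc" (len 7), cursors c1@2 c2@4 c3@6 c4@6, authorship 1.2.3..
After op 8 (insert('j')): buffer="chjcvjcxjjc" (len 11), cursors c1@3 c2@6 c3@10 c4@10, authorship 1.12.23.34.

Answer: 3 6 10 10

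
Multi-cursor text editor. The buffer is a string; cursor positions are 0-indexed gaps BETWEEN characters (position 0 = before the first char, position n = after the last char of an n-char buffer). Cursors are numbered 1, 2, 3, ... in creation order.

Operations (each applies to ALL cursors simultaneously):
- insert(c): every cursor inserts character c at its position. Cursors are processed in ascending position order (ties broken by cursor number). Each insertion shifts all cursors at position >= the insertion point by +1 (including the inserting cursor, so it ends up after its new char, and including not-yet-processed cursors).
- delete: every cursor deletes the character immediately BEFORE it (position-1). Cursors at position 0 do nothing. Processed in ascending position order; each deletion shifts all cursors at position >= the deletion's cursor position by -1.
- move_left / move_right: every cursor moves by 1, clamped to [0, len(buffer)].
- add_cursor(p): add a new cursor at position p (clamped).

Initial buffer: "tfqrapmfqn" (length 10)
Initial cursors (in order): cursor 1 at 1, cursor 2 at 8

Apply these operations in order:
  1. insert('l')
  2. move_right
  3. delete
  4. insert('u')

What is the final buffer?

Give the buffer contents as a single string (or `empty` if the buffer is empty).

After op 1 (insert('l')): buffer="tlfqrapmflqn" (len 12), cursors c1@2 c2@10, authorship .1.......2..
After op 2 (move_right): buffer="tlfqrapmflqn" (len 12), cursors c1@3 c2@11, authorship .1.......2..
After op 3 (delete): buffer="tlqrapmfln" (len 10), cursors c1@2 c2@9, authorship .1......2.
After op 4 (insert('u')): buffer="tluqrapmflun" (len 12), cursors c1@3 c2@11, authorship .11......22.

Answer: tluqrapmflun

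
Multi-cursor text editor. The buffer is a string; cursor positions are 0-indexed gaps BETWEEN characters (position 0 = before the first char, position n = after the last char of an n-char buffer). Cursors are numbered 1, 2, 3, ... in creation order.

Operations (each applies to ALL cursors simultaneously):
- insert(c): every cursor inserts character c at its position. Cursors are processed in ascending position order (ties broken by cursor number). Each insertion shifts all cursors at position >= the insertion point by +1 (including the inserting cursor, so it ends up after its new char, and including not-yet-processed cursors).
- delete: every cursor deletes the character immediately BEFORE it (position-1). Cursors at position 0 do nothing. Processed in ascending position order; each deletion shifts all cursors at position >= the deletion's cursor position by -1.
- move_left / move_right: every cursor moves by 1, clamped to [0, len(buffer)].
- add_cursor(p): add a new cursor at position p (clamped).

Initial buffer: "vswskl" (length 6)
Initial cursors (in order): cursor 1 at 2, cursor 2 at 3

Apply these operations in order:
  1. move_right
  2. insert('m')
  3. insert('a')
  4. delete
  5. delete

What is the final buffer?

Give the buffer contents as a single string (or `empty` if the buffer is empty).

After op 1 (move_right): buffer="vswskl" (len 6), cursors c1@3 c2@4, authorship ......
After op 2 (insert('m')): buffer="vswmsmkl" (len 8), cursors c1@4 c2@6, authorship ...1.2..
After op 3 (insert('a')): buffer="vswmasmakl" (len 10), cursors c1@5 c2@8, authorship ...11.22..
After op 4 (delete): buffer="vswmsmkl" (len 8), cursors c1@4 c2@6, authorship ...1.2..
After op 5 (delete): buffer="vswskl" (len 6), cursors c1@3 c2@4, authorship ......

Answer: vswskl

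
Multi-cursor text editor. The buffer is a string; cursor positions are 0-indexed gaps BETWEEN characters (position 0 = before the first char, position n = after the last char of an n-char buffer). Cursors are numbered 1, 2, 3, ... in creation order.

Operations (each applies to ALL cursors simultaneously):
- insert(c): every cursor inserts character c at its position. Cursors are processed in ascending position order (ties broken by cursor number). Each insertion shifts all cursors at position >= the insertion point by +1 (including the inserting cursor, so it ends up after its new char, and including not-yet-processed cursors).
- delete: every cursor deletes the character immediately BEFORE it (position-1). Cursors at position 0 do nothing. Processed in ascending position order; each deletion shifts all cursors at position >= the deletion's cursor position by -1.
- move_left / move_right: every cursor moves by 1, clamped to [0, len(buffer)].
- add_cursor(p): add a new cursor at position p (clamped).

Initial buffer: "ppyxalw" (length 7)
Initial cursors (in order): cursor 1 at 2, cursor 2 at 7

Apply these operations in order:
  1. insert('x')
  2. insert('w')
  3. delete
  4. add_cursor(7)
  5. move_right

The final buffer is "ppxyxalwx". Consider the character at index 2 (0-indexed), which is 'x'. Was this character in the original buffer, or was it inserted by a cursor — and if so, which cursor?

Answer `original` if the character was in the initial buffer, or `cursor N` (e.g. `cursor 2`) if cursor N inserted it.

After op 1 (insert('x')): buffer="ppxyxalwx" (len 9), cursors c1@3 c2@9, authorship ..1.....2
After op 2 (insert('w')): buffer="ppxwyxalwxw" (len 11), cursors c1@4 c2@11, authorship ..11.....22
After op 3 (delete): buffer="ppxyxalwx" (len 9), cursors c1@3 c2@9, authorship ..1.....2
After op 4 (add_cursor(7)): buffer="ppxyxalwx" (len 9), cursors c1@3 c3@7 c2@9, authorship ..1.....2
After op 5 (move_right): buffer="ppxyxalwx" (len 9), cursors c1@4 c3@8 c2@9, authorship ..1.....2
Authorship (.=original, N=cursor N): . . 1 . . . . . 2
Index 2: author = 1

Answer: cursor 1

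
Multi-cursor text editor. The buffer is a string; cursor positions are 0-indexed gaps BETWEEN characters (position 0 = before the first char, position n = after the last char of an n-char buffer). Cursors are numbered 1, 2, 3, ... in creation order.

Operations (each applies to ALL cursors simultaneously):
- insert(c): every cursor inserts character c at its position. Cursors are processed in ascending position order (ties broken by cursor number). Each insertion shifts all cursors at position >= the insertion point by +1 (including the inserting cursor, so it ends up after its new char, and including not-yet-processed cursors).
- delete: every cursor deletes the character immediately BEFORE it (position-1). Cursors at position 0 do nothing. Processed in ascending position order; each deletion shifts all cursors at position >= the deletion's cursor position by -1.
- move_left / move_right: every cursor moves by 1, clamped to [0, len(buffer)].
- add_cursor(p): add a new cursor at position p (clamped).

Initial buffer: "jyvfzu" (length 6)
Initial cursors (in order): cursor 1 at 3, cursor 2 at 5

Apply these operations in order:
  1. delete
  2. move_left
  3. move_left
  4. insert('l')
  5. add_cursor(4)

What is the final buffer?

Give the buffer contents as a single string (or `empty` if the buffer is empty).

Answer: ljlyfu

Derivation:
After op 1 (delete): buffer="jyfu" (len 4), cursors c1@2 c2@3, authorship ....
After op 2 (move_left): buffer="jyfu" (len 4), cursors c1@1 c2@2, authorship ....
After op 3 (move_left): buffer="jyfu" (len 4), cursors c1@0 c2@1, authorship ....
After op 4 (insert('l')): buffer="ljlyfu" (len 6), cursors c1@1 c2@3, authorship 1.2...
After op 5 (add_cursor(4)): buffer="ljlyfu" (len 6), cursors c1@1 c2@3 c3@4, authorship 1.2...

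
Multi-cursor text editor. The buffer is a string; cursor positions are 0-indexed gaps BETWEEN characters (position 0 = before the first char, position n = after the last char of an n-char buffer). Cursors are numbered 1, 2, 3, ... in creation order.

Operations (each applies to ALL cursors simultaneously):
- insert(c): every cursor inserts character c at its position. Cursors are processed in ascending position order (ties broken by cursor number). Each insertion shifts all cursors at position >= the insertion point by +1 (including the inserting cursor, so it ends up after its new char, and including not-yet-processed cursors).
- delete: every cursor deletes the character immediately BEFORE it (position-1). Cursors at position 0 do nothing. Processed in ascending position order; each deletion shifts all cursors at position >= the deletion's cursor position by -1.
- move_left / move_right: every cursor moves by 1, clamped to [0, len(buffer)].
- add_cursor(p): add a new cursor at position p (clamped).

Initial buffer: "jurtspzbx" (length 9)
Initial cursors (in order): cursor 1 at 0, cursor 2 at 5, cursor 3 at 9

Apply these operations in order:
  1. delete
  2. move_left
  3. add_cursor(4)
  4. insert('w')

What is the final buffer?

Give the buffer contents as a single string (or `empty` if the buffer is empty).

After op 1 (delete): buffer="jurtpzb" (len 7), cursors c1@0 c2@4 c3@7, authorship .......
After op 2 (move_left): buffer="jurtpzb" (len 7), cursors c1@0 c2@3 c3@6, authorship .......
After op 3 (add_cursor(4)): buffer="jurtpzb" (len 7), cursors c1@0 c2@3 c4@4 c3@6, authorship .......
After op 4 (insert('w')): buffer="wjurwtwpzwb" (len 11), cursors c1@1 c2@5 c4@7 c3@10, authorship 1...2.4..3.

Answer: wjurwtwpzwb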